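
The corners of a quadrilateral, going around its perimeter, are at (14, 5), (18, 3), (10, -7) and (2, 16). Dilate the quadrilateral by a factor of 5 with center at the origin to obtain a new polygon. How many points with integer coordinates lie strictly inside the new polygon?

3036

By the shoelace formula, twice the signed area is |(14·3 − 18·5) + (18·(-7) − 10·3) + (10·16 − 2·(-7)) + (2·5 − 14·16)| = 244, so the area is 122.
The number of boundary lattice points is Σ gcd(|Δx|,|Δy|) = gcd(4,2) + gcd(8,10) + gcd(8,23) + gcd(12,11) = 2+2+1+1 = 6.
Scaling by 5 multiplies the area by 5² = 25 (so the new area is 3050) and multiplies the boundary lattice-point count by 5, giving 30.
By Pick's theorem, the interior count of the dilated polygon is 3050 − 30/2 + 1 = 3036.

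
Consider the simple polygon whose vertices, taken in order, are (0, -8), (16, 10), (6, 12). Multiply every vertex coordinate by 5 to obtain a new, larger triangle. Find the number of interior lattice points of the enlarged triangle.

2636

Using the shoelace formula, 2A = |[0·10 − 16·(-8)] + [16·12 − 6·10] + [6·(-8) − 0·12]| = 212, so the area is 106.
The number of boundary lattice points is Σ gcd(|Δx|,|Δy|) = gcd(16,18) + gcd(10,2) + gcd(6,20) = 2+2+2 = 6.
Scaling by 5 multiplies the area by 5² = 25 (so the new area is 2650) and multiplies the boundary lattice-point count by 5, giving 30.
By Pick's theorem, the interior count of the dilated polygon is 2650 − 30/2 + 1 = 2636.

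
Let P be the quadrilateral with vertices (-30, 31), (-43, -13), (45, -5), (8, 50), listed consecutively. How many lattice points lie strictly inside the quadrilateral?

By the shoelace formula, twice the signed area is |[(-30)·(-13) − (-43)·31] + [(-43)·(-5) − 45·(-13)] + [45·50 − 8·(-5)] + [8·31 − (-30)·50]| = 6561, so the area is 6561/2.
Summing gcd(|Δx|,|Δy|) over the edges gives the boundary count: gcd(13,44) + gcd(88,8) + gcd(37,55) + gcd(38,19) = 1+8+1+19 = 29.
Pick's theorem gives I = A − B/2 + 1 = 6561/2 − 29/2 + 1 = 3267.

3267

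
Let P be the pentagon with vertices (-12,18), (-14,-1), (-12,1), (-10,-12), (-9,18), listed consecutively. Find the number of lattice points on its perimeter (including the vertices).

8

Along each edge there are gcd(|Δx|,|Δy|)+1 lattice points, so counting each shared vertex once the boundary has gcd(2,19) + gcd(2,2) + gcd(2,13) + gcd(1,30) + gcd(3,0) = 1+2+1+1+3 = 8.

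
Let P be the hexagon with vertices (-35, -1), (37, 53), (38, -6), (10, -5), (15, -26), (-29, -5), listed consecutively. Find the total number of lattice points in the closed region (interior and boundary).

2685

By the shoelace formula, twice the signed area is |((-35)·53 − 37·(-1)) + (37·(-6) − 38·53) + (38·(-5) − 10·(-6)) + (10·(-26) − 15·(-5)) + (15·(-5) − (-29)·(-26)) + ((-29)·(-1) − (-35)·(-5))| = 5344, so the area is 2672.
Summing gcd(|Δx|,|Δy|) over the edges gives the boundary count: gcd(72,54) + gcd(1,59) + gcd(28,1) + gcd(5,21) + gcd(44,21) + gcd(6,4) = 18+1+1+1+1+2 = 24.
Pick's theorem gives I = A − B/2 + 1 = 2672 − 24/2 + 1 = 2661, so the closed region contains I + B = 2661 + 24 = 2685 lattice points.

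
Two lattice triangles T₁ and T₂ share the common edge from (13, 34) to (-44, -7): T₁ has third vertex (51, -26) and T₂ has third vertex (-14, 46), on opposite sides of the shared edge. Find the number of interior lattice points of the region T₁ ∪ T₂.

The union is the simple quadrilateral with vertices (13, 34), (51, -26), (-44, -7), (-14, 46) in order.
Using the shoelace formula, 2A = |[13·(-26) − 51·34] + [51·(-7) − (-44)·(-26)] + [(-44)·46 − (-14)·(-7)] + [(-14)·34 − 13·46]| = 6769, so the area is 6769/2.
Summing gcd(|Δx|,|Δy|) over the edges gives the boundary count: gcd(38,60) + gcd(95,19) + gcd(30,53) + gcd(27,12) = 2+19+1+3 = 25.
By Pick's theorem I = A − B/2 + 1 = 6769/2 − 25/2 + 1 = 3373.

3373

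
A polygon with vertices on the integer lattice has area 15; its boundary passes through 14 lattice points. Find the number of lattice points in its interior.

9

Pick's theorem A = I + B/2 − 1 rearranges to I = A − B/2 + 1 = 15 − 14/2 + 1 = 9.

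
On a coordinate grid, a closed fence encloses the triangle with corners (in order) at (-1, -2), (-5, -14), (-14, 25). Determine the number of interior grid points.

The shoelace formula gives twice the area as |((-1)·(-14) − (-5)·(-2)) + ((-5)·25 − (-14)·(-14)) + ((-14)·(-2) − (-1)·25)| = 264, so the area is 132.
The number of boundary lattice points is Σ gcd(|Δx|,|Δy|) = gcd(4,12) + gcd(9,39) + gcd(13,27) = 4+3+1 = 8.
Pick's theorem gives I = A − B/2 + 1 = 132 − 8/2 + 1 = 129.

129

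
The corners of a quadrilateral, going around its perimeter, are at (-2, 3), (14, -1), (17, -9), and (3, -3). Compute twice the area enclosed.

The shoelace formula gives twice the area as |((-2)·(-1) − 14·3) + (14·(-9) − 17·(-1)) + (17·(-3) − 3·(-9)) + (3·3 − (-2)·(-3))| = 170, so the area is 85.

170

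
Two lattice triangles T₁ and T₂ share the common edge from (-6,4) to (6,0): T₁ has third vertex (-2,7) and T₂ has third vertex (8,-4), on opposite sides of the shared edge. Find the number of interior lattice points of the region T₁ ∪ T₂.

The union is the simple quadrilateral with vertices (-6,4), (-2,7), (6,0), (8,-4) in order.
Using the shoelace formula, 2A = |[(-6)·7 − (-2)·4] + [(-2)·0 − 6·7] + [6·(-4) − 8·0] + [8·4 − (-6)·(-4)]| = 92, so the area is 46.
Summing gcd(|Δx|,|Δy|) over the edges gives the boundary count: gcd(4,3) + gcd(8,7) + gcd(2,4) + gcd(14,8) = 1+1+2+2 = 6.
By Pick's theorem I = A − B/2 + 1 = 46 − 6/2 + 1 = 44.

44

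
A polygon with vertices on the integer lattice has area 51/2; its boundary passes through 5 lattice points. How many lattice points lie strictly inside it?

24

From Pick's theorem, I = A − B/2 + 1 = 51/2 − 5/2 + 1 = 24.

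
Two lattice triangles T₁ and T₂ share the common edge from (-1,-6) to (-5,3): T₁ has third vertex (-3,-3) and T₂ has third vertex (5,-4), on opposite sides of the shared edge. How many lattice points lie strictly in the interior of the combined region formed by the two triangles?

32

The union is the simple quadrilateral with vertices (-1,-6), (-3,-3), (-5,3), (5,-4) in order.
Using the shoelace formula, 2A = |((-1)·(-3) − (-3)·(-6)) + ((-3)·3 − (-5)·(-3)) + ((-5)·(-4) − 5·3) + (5·(-6) − (-1)·(-4))| = 68, so the area is 34.
Summing gcd(|Δx|,|Δy|) over the edges gives the boundary count: gcd(2,3) + gcd(2,6) + gcd(10,7) + gcd(6,2) = 1+2+1+2 = 6.
By Pick's theorem I = A − B/2 + 1 = 34 − 6/2 + 1 = 32.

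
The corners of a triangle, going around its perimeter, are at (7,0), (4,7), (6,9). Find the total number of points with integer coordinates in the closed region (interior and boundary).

The shoelace formula gives twice the area as |[7·7 − 4·0] + [4·9 − 6·7] + [6·0 − 7·9]| = 20, so the area is 10.
Along each edge there are gcd(|Δx|,|Δy|)+1 lattice points, so counting each shared vertex once the boundary has gcd(3,7) + gcd(2,2) + gcd(1,9) = 1+2+1 = 4.
Pick's theorem gives I = A − B/2 + 1 = 10 − 4/2 + 1 = 9, so the closed region contains I + B = 9 + 4 = 13 lattice points.

13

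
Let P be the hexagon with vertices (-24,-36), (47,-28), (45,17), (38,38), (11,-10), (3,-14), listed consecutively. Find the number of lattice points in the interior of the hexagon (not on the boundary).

2053

By the shoelace formula, twice the signed area is |[(-24)·(-28) − 47·(-36)] + [47·17 − 45·(-28)] + [45·38 − 38·17] + [38·(-10) − 11·38] + [11·(-14) − 3·(-10)] + [3·(-36) − (-24)·(-14)]| = 4121, so the area is 4121/2.
The number of boundary lattice points is Σ gcd(|Δx|,|Δy|) = gcd(71,8) + gcd(2,45) + gcd(7,21) + gcd(27,48) + gcd(8,4) + gcd(27,22) = 1+1+7+3+4+1 = 17.
Pick's theorem gives I = A − B/2 + 1 = 4121/2 − 17/2 + 1 = 2053.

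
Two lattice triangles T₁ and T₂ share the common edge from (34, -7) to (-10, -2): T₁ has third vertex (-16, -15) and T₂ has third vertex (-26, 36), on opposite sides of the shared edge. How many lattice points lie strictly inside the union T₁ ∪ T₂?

1095

The union is the simple quadrilateral with vertices (34, -7), (-16, -15), (-10, -2), (-26, 36) in order.
Using the shoelace formula, 2A = |(34·(-15) − (-16)·(-7)) + ((-16)·(-2) − (-10)·(-15)) + ((-10)·36 − (-26)·(-2)) + ((-26)·(-7) − 34·36)| = 2194, so the area is 1097.
Summing gcd(|Δx|,|Δy|) over the edges gives the boundary count: gcd(50,8) + gcd(6,13) + gcd(16,38) + gcd(60,43) = 2+1+2+1 = 6.
By Pick's theorem I = A − B/2 + 1 = 1097 − 6/2 + 1 = 1095.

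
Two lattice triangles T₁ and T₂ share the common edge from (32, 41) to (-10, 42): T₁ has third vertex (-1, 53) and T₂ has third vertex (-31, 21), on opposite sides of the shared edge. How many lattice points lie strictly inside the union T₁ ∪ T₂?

The union is the simple quadrilateral with vertices (32, 41), (-1, 53), (-10, 42), (-31, 21) in order.
The shoelace formula gives twice the area as |(32·53 − (-1)·41) + ((-1)·42 − (-10)·53) + ((-10)·21 − (-31)·42) + ((-31)·41 − 32·21)| = 1374, so the area is 687.
Along each edge there are gcd(|Δx|,|Δy|)+1 lattice points, so counting each shared vertex once the boundary has gcd(33,12) + gcd(9,11) + gcd(21,21) + gcd(63,20) = 3+1+21+1 = 26.
By Pick's theorem I = A − B/2 + 1 = 687 − 26/2 + 1 = 675.

675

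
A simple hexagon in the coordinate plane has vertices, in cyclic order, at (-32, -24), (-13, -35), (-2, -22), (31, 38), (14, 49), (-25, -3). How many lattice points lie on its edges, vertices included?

The number of boundary lattice points is Σ gcd(|Δx|,|Δy|) = gcd(19,11) + gcd(11,13) + gcd(33,60) + gcd(17,11) + gcd(39,52) + gcd(7,21) = 1+1+3+1+13+7 = 26.

26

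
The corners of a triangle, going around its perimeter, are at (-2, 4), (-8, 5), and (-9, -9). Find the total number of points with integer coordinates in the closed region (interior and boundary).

45

Using the shoelace formula, 2A = |[(-2)·5 − (-8)·4] + [(-8)·(-9) − (-9)·5] + [(-9)·4 − (-2)·(-9)]| = 85, so the area is 42.5.
The number of boundary lattice points is Σ gcd(|Δx|,|Δy|) = gcd(6,1) + gcd(1,14) + gcd(7,13) = 1+1+1 = 3.
Pick's theorem gives I = A − B/2 + 1 = 42.5 − 3/2 + 1 = 42, so the closed region contains I + B = 42 + 3 = 45 lattice points.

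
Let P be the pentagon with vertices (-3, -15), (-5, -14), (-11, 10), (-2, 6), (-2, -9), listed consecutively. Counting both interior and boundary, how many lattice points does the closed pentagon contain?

Using the shoelace formula, 2A = |[(-3)·(-14) − (-5)·(-15)] + [(-5)·10 − (-11)·(-14)] + [(-11)·6 − (-2)·10] + [(-2)·(-9) − (-2)·6] + [(-2)·(-15) − (-3)·(-9)]| = 250, so the area is 125.
Summing gcd(|Δx|,|Δy|) over the edges gives the boundary count: gcd(2,1) + gcd(6,24) + gcd(9,4) + gcd(0,15) + gcd(1,6) = 1+6+1+15+1 = 24.
Pick's theorem gives I = A − B/2 + 1 = 125 − 24/2 + 1 = 114, so the closed region contains I + B = 114 + 24 = 138 lattice points.

138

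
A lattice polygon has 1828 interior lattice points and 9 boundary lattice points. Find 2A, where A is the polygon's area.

By Pick's theorem, A = I + B/2 − 1 = 1828 + 9/2 − 1 = 3663/2.
Hence 2A = 3663.

3663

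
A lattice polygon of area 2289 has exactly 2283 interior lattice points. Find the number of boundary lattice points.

Pick's theorem gives A = I + B/2 − 1, so B = 2(A − I + 1) = 2(2289 − 2283 + 1) = 14.

14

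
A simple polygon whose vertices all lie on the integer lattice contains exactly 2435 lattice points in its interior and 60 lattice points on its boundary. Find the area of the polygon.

2464

Pick's theorem states A = I + B/2 − 1, so A = 2435 + 60/2 − 1 = 2464.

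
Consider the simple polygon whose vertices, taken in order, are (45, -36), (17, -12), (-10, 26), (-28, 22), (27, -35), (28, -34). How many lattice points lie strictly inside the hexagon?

The shoelace formula gives twice the area as |[45·(-12) − 17·(-36)] + [17·26 − (-10)·(-12)] + [(-10)·22 − (-28)·26] + [(-28)·(-35) − 27·22] + [27·(-34) − 28·(-35)] + [28·(-36) − 45·(-34)]| = 1872, so the area is 936.
The number of boundary lattice points is Σ gcd(|Δx|,|Δy|) = gcd(28,24) + gcd(27,38) + gcd(18,4) + gcd(55,57) + gcd(1,1) + gcd(17,2) = 4+1+2+1+1+1 = 10.
Pick's theorem gives I = A − B/2 + 1 = 936 − 10/2 + 1 = 932.

932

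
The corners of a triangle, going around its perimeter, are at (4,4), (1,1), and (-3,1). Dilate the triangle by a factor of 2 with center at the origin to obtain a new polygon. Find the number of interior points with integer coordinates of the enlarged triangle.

The shoelace formula gives twice the area as |(4·1 − 1·4) + (1·1 − (-3)·1) + ((-3)·4 − 4·1)| = 12, so the area is 6.
Along each edge there are gcd(|Δx|,|Δy|)+1 lattice points, so counting each shared vertex once the boundary has gcd(3,3) + gcd(4,0) + gcd(7,3) = 3+4+1 = 8.
Scaling by 2 multiplies the area by 2² = 4 (so the new area is 24) and multiplies the boundary lattice-point count by 2, giving 16.
By Pick's theorem, the interior count of the dilated polygon is 24 − 16/2 + 1 = 17.

17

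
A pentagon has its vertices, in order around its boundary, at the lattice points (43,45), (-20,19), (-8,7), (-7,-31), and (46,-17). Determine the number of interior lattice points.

3179

By the shoelace formula, twice the signed area is |(43·19 − (-20)·45) + ((-20)·7 − (-8)·19) + ((-8)·(-31) − (-7)·7) + ((-7)·(-17) − 46·(-31)) + (46·45 − 43·(-17))| = 6372, so the area is 3186.
Summing gcd(|Δx|,|Δy|) over the edges gives the boundary count: gcd(63,26) + gcd(12,12) + gcd(1,38) + gcd(53,14) + gcd(3,62) = 1+12+1+1+1 = 16.
By Pick's theorem A = I + B/2 − 1, so I = 3186 − 16/2 + 1 = 3179.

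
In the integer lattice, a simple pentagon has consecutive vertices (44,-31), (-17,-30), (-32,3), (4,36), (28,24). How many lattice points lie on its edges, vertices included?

20

Summing gcd(|Δx|,|Δy|) over the edges gives the boundary count: gcd(61,1) + gcd(15,33) + gcd(36,33) + gcd(24,12) + gcd(16,55) = 1+3+3+12+1 = 20.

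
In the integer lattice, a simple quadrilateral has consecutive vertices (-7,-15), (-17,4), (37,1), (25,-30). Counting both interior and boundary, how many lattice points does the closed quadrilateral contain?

1088

Using the shoelace formula, 2A = |((-7)·4 − (-17)·(-15)) + ((-17)·1 − 37·4) + (37·(-30) − 25·1) + (25·(-15) − (-7)·(-30))| = 2168, so the area is 1084.
Summing gcd(|Δx|,|Δy|) over the edges gives the boundary count: gcd(10,19) + gcd(54,3) + gcd(12,31) + gcd(32,15) = 1+3+1+1 = 6.
Pick's theorem gives I = A − B/2 + 1 = 1084 − 6/2 + 1 = 1082, so the closed region contains I + B = 1082 + 6 = 1088 lattice points.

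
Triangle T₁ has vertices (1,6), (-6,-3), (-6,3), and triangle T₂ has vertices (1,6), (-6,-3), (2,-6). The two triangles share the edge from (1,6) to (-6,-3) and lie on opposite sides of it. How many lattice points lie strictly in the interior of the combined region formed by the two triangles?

The union is the simple quadrilateral with vertices (1,6), (-6,3), (-6,-3), (2,-6) in order.
The shoelace formula gives twice the area as |[1·3 − (-6)·6] + [(-6)·(-3) − (-6)·3] + [(-6)·(-6) − 2·(-3)] + [2·6 − 1·(-6)]| = 135, so the area is 67.5.
The number of boundary lattice points is Σ gcd(|Δx|,|Δy|) = gcd(7,3) + gcd(0,6) + gcd(8,3) + gcd(1,12) = 1+6+1+1 = 9.
By Pick's theorem I = A − B/2 + 1 = 67.5 − 9/2 + 1 = 64.

64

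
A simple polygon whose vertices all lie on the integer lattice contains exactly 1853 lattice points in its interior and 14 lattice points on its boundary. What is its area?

By Pick's theorem, A = I + B/2 − 1 = 1853 + 14/2 − 1 = 1859.

1859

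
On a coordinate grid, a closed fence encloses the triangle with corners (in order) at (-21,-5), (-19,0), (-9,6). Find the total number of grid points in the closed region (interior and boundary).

The shoelace formula gives twice the area as |[(-21)·0 − (-19)·(-5)] + [(-19)·6 − (-9)·0] + [(-9)·(-5) − (-21)·6]| = 38, so the area is 19.
Summing gcd(|Δx|,|Δy|) over the edges gives the boundary count: gcd(2,5) + gcd(10,6) + gcd(12,11) = 1+2+1 = 4.
Pick's theorem gives I = A − B/2 + 1 = 19 − 4/2 + 1 = 18, so the closed region contains I + B = 18 + 4 = 22 lattice points.

22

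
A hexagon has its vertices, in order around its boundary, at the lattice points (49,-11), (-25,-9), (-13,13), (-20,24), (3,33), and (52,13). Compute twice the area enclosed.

4828

Using the shoelace formula, 2A = |[49·(-9) − (-25)·(-11)] + [(-25)·13 − (-13)·(-9)] + [(-13)·24 − (-20)·13] + [(-20)·33 − 3·24] + [3·13 − 52·33] + [52·(-11) − 49·13]| = 4828, so the area is 2414.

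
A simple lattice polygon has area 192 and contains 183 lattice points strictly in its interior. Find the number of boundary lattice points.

Pick's theorem gives A = I + B/2 − 1, so B = 2(A − I + 1) = 2(192 − 183 + 1) = 20.

20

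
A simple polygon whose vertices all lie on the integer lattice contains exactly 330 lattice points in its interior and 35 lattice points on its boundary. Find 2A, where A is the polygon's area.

693

Pick's theorem states A = I + B/2 − 1, so A = 330 + 35/2 − 1 = 693/2.
Hence 2A = 693.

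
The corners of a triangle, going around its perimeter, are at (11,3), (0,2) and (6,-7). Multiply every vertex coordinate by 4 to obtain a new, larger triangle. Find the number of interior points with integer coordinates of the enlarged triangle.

The shoelace formula gives twice the area as |[11·2 − 0·3] + [0·(-7) − 6·2] + [6·3 − 11·(-7)]| = 105, so the area is 52.5.
The number of boundary lattice points is Σ gcd(|Δx|,|Δy|) = gcd(11,1) + gcd(6,9) + gcd(5,10) = 1+3+5 = 9.
Scaling by 4 multiplies the area by 4² = 16 (so the new area is 840) and multiplies the boundary lattice-point count by 4, giving 36.
By Pick's theorem, the interior count of the dilated polygon is 840 − 36/2 + 1 = 823.

823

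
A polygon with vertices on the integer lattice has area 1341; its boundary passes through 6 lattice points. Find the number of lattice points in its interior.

Pick's theorem A = I + B/2 − 1 rearranges to I = A − B/2 + 1 = 1341 − 6/2 + 1 = 1339.

1339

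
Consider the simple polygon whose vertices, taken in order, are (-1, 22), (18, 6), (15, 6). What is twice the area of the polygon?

48

Using the shoelace formula, 2A = |((-1)·6 − 18·22) + (18·6 − 15·6) + (15·22 − (-1)·6)| = 48, so the area is 24.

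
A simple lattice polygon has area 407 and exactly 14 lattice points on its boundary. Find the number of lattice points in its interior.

401

From Pick's theorem, I = A − B/2 + 1 = 407 − 14/2 + 1 = 401.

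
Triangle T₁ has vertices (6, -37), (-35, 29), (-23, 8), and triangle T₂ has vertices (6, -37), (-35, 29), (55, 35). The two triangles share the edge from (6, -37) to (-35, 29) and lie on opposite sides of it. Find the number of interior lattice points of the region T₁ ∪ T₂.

3123

The union is the simple quadrilateral with vertices (6, -37), (-23, 8), (-35, 29), (55, 35) in order.
By the shoelace formula, twice the signed area is |(6·8 − (-23)·(-37)) + ((-23)·29 − (-35)·8) + ((-35)·35 − 55·29) + (55·(-37) − 6·35)| = 6255, so the area is 6255/2.
Along each edge there are gcd(|Δx|,|Δy|)+1 lattice points, so counting each shared vertex once the boundary has gcd(29,45) + gcd(12,21) + gcd(90,6) + gcd(49,72) = 1+3+6+1 = 11.
By Pick's theorem I = A − B/2 + 1 = 6255/2 − 11/2 + 1 = 3123.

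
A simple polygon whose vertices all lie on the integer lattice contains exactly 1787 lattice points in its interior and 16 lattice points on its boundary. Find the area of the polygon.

1794

By Pick's theorem, A = I + B/2 − 1 = 1787 + 16/2 − 1 = 1794.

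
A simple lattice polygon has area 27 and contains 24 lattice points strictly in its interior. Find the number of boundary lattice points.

8

Pick's theorem gives A = I + B/2 − 1, so B = 2(A − I + 1) = 2(27 − 24 + 1) = 8.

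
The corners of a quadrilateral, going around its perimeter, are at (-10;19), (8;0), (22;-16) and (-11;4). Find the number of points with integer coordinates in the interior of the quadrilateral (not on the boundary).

267

By the shoelace formula, twice the signed area is |[(-10)·0 − 8·19] + [8·(-16) − 22·0] + [22·4 − (-11)·(-16)] + [(-11)·19 − (-10)·4]| = 537, so the area is 268.5.
Along each edge there are gcd(|Δx|,|Δy|)+1 lattice points, so counting each shared vertex once the boundary has gcd(18,19) + gcd(14,16) + gcd(33,20) + gcd(1,15) = 1+2+1+1 = 5.
By Pick's theorem A = I + B/2 − 1, so I = 268.5 − 5/2 + 1 = 267.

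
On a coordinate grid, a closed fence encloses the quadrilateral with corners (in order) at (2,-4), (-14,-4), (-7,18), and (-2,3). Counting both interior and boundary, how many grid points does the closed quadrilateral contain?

176

Using the shoelace formula, 2A = |[2·(-4) − (-14)·(-4)] + [(-14)·18 − (-7)·(-4)] + [(-7)·3 − (-2)·18] + [(-2)·(-4) − 2·3]| = 327, so the area is 327/2.
Summing gcd(|Δx|,|Δy|) over the edges gives the boundary count: gcd(16,0) + gcd(7,22) + gcd(5,15) + gcd(4,7) = 16+1+5+1 = 23.
Pick's theorem gives I = A − B/2 + 1 = 327/2 − 23/2 + 1 = 153, so the closed region contains I + B = 153 + 23 = 176 lattice points.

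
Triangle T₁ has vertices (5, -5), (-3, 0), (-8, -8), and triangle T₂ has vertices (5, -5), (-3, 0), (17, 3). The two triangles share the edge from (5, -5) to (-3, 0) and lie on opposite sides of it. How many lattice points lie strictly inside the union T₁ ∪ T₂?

104

The union is the simple quadrilateral with vertices (5, -5), (-8, -8), (-3, 0), (17, 3) in order.
By the shoelace formula, twice the signed area is |(5·(-8) − (-8)·(-5)) + ((-8)·0 − (-3)·(-8)) + ((-3)·3 − 17·0) + (17·(-5) − 5·3)| = 213, so the area is 106.5.
Summing gcd(|Δx|,|Δy|) over the edges gives the boundary count: gcd(13,3) + gcd(5,8) + gcd(20,3) + gcd(12,8) = 1+1+1+4 = 7.
By Pick's theorem I = A − B/2 + 1 = 106.5 − 7/2 + 1 = 104.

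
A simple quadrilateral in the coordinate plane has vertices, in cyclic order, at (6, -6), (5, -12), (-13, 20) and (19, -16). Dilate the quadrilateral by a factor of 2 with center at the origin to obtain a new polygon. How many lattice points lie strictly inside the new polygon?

Using the shoelace formula, 2A = |(6·(-12) − 5·(-6)) + (5·20 − (-13)·(-12)) + ((-13)·(-16) − 19·20) + (19·(-6) − 6·(-16))| = 288, so the area is 144.
The number of boundary lattice points is Σ gcd(|Δx|,|Δy|) = gcd(1,6) + gcd(18,32) + gcd(32,36) + gcd(13,10) = 1+2+4+1 = 8.
Scaling by 2 multiplies the area by 2² = 4 (so the new area is 576) and multiplies the boundary lattice-point count by 2, giving 16.
By Pick's theorem, the interior count of the dilated polygon is 576 − 16/2 + 1 = 569.

569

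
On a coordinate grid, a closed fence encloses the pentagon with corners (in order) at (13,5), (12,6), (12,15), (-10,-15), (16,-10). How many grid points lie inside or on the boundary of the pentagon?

332

By the shoelace formula, twice the signed area is |[13·6 − 12·5] + [12·15 − 12·6] + [12·(-15) − (-10)·15] + [(-10)·(-10) − 16·(-15)] + [16·5 − 13·(-10)]| = 646, so the area is 323.
Along each edge there are gcd(|Δx|,|Δy|)+1 lattice points, so counting each shared vertex once the boundary has gcd(1,1) + gcd(0,9) + gcd(22,30) + gcd(26,5) + gcd(3,15) = 1+9+2+1+3 = 16.
Pick's theorem gives I = A − B/2 + 1 = 323 − 16/2 + 1 = 316, so the closed region contains I + B = 316 + 16 = 332 lattice points.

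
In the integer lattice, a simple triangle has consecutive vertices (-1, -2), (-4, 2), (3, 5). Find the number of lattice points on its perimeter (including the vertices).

Summing gcd(|Δx|,|Δy|) over the edges gives the boundary count: gcd(3,4) + gcd(7,3) + gcd(4,7) = 1+1+1 = 3.

3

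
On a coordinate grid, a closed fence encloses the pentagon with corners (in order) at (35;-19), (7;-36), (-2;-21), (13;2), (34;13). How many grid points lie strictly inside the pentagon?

Using the shoelace formula, 2A = |(35·(-36) − 7·(-19)) + (7·(-21) − (-2)·(-36)) + ((-2)·2 − 13·(-21)) + (13·13 − 34·2) + (34·(-19) − 35·13)| = 2077, so the area is 1038.5.
Summing gcd(|Δx|,|Δy|) over the edges gives the boundary count: gcd(28,17) + gcd(9,15) + gcd(15,23) + gcd(21,11) + gcd(1,32) = 1+3+1+1+1 = 7.
By Pick's theorem A = I + B/2 − 1, so I = 1038.5 − 7/2 + 1 = 1036.

1036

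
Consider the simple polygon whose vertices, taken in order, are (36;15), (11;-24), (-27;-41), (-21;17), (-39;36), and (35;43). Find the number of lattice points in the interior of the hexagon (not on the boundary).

The shoelace formula gives twice the area as |(36·(-24) − 11·15) + (11·(-41) − (-27)·(-24)) + ((-27)·17 − (-21)·(-41)) + ((-21)·36 − (-39)·17) + ((-39)·43 − 35·36) + (35·15 − 36·43)| = 7501, so the area is 7501/2.
Along each edge there are gcd(|Δx|,|Δy|)+1 lattice points, so counting each shared vertex once the boundary has gcd(25,39) + gcd(38,17) + gcd(6,58) + gcd(18,19) + gcd(74,7) + gcd(1,28) = 1+1+2+1+1+1 = 7.
Pick's theorem gives I = A − B/2 + 1 = 7501/2 − 7/2 + 1 = 3748.

3748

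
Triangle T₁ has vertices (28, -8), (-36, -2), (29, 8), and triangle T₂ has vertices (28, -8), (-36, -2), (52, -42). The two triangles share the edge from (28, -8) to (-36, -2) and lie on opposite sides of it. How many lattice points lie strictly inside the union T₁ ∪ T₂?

The union is the simple quadrilateral with vertices (28, -8), (29, 8), (-36, -2), (52, -42) in order.
Using the shoelace formula, 2A = |[28·8 − 29·(-8)] + [29·(-2) − (-36)·8] + [(-36)·(-42) − 52·(-2)] + [52·(-8) − 28·(-42)]| = 3062, so the area is 1531.
The number of boundary lattice points is Σ gcd(|Δx|,|Δy|) = gcd(1,16) + gcd(65,10) + gcd(88,40) + gcd(24,34) = 1+5+8+2 = 16.
By Pick's theorem I = A − B/2 + 1 = 1531 − 16/2 + 1 = 1524.

1524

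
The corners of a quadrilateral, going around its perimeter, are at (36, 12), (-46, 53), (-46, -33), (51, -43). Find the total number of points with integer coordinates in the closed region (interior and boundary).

By the shoelace formula, twice the signed area is |(36·53 − (-46)·12) + ((-46)·(-33) − (-46)·53) + ((-46)·(-43) − 51·(-33)) + (51·12 − 36·(-43))| = 12237, so the area is 6118.5.
Summing gcd(|Δx|,|Δy|) over the edges gives the boundary count: gcd(82,41) + gcd(0,86) + gcd(97,10) + gcd(15,55) = 41+86+1+5 = 133.
Pick's theorem gives I = A − B/2 + 1 = 6118.5 − 133/2 + 1 = 6053, so the closed region contains I + B = 6053 + 133 = 6186 lattice points.

6186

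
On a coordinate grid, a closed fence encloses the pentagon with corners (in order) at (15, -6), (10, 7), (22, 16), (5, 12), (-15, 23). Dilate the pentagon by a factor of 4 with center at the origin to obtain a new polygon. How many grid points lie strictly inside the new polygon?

Using the shoelace formula, 2A = |[15·7 − 10·(-6)] + [10·16 − 22·7] + [22·12 − 5·16] + [5·23 − (-15)·12] + [(-15)·(-6) − 15·23]| = 395, so the area is 395/2.
Summing gcd(|Δx|,|Δy|) over the edges gives the boundary count: gcd(5,13) + gcd(12,9) + gcd(17,4) + gcd(20,11) + gcd(30,29) = 1+3+1+1+1 = 7.
Scaling by 4 multiplies the area by 4² = 16 (so the new area is 3160) and multiplies the boundary lattice-point count by 4, giving 28.
By Pick's theorem, the interior count of the dilated polygon is 3160 − 28/2 + 1 = 3147.

3147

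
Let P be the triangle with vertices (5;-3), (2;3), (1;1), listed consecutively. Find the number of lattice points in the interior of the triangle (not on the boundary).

Using the shoelace formula, 2A = |(5·3 − 2·(-3)) + (2·1 − 1·3) + (1·(-3) − 5·1)| = 12, so the area is 6.
The number of boundary lattice points is Σ gcd(|Δx|,|Δy|) = gcd(3,6) + gcd(1,2) + gcd(4,4) = 3+1+4 = 8.
Pick's theorem gives I = A − B/2 + 1 = 6 − 8/2 + 1 = 3.

3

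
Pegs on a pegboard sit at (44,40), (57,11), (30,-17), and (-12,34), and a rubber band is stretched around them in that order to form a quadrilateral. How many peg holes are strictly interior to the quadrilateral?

Using the shoelace formula, 2A = |(44·11 − 57·40) + (57·(-17) − 30·11) + (30·34 − (-12)·(-17)) + ((-12)·40 − 44·34)| = 4255, so the area is 2127.5.
The number of boundary lattice points is Σ gcd(|Δx|,|Δy|) = gcd(13,29) + gcd(27,28) + gcd(42,51) + gcd(56,6) = 1+1+3+2 = 7.
By Pick's theorem A = I + B/2 − 1, so I = 2127.5 − 7/2 + 1 = 2125.

2125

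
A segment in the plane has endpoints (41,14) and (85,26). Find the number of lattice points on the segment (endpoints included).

The number of lattice points on a segment between lattice points is gcd(|Δx|,|Δy|) + 1 = gcd(44,12) + 1 = 4 + 1 = 5.

5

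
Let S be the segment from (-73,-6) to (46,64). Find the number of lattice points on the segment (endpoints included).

The number of lattice points on a segment between lattice points is gcd(|Δx|,|Δy|) + 1 = gcd(119,70) + 1 = 7 + 1 = 8.

8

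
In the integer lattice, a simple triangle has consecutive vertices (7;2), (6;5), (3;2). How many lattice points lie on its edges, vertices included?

Summing gcd(|Δx|,|Δy|) over the edges gives the boundary count: gcd(1,3) + gcd(3,3) + gcd(4,0) = 1+3+4 = 8.

8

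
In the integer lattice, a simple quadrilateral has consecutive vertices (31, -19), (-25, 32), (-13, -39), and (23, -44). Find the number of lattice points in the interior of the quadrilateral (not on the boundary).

2151

The shoelace formula gives twice the area as |(31·32 − (-25)·(-19)) + ((-25)·(-39) − (-13)·32) + ((-13)·(-44) − 23·(-39)) + (23·(-19) − 31·(-44))| = 4304, so the area is 2152.
The number of boundary lattice points is Σ gcd(|Δx|,|Δy|) = gcd(56,51) + gcd(12,71) + gcd(36,5) + gcd(8,25) = 1+1+1+1 = 4.
By Pick's theorem A = I + B/2 − 1, so I = 2152 − 4/2 + 1 = 2151.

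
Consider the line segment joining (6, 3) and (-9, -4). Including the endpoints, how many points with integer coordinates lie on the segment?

2

The number of lattice points on a segment between lattice points is gcd(|Δx|,|Δy|) + 1 = gcd(15,7) + 1 = 1 + 1 = 2.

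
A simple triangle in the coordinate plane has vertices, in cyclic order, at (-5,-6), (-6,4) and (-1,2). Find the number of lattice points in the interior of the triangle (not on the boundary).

The shoelace formula gives twice the area as |((-5)·4 − (-6)·(-6)) + ((-6)·2 − (-1)·4) + ((-1)·(-6) − (-5)·2)| = 48, so the area is 24.
Summing gcd(|Δx|,|Δy|) over the edges gives the boundary count: gcd(1,10) + gcd(5,2) + gcd(4,8) = 1+1+4 = 6.
Pick's theorem gives I = A − B/2 + 1 = 24 − 6/2 + 1 = 22.

22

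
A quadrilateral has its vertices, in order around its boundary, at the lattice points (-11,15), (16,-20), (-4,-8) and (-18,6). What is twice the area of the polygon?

600

The shoelace formula gives twice the area as |[(-11)·(-20) − 16·15] + [16·(-8) − (-4)·(-20)] + [(-4)·6 − (-18)·(-8)] + [(-18)·15 − (-11)·6]| = 600, so the area is 300.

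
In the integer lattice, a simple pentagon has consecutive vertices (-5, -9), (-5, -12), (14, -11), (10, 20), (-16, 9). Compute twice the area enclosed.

1227

The shoelace formula gives twice the area as |[(-5)·(-12) − (-5)·(-9)] + [(-5)·(-11) − 14·(-12)] + [14·20 − 10·(-11)] + [10·9 − (-16)·20] + [(-16)·(-9) − (-5)·9]| = 1227, so the area is 1227/2.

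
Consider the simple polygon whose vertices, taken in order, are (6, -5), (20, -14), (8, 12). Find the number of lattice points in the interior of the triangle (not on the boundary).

Using the shoelace formula, 2A = |(6·(-14) − 20·(-5)) + (20·12 − 8·(-14)) + (8·(-5) − 6·12)| = 256, so the area is 128.
The number of boundary lattice points is Σ gcd(|Δx|,|Δy|) = gcd(14,9) + gcd(12,26) + gcd(2,17) = 1+2+1 = 4.
By Pick's theorem A = I + B/2 − 1, so I = 128 − 4/2 + 1 = 127.

127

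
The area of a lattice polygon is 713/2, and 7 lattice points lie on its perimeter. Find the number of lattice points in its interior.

354

From Pick's theorem, I = A − B/2 + 1 = 713/2 − 7/2 + 1 = 354.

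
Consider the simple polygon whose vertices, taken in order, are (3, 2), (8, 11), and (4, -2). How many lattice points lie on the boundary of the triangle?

The number of boundary lattice points is Σ gcd(|Δx|,|Δy|) = gcd(5,9) + gcd(4,13) + gcd(1,4) = 1+1+1 = 3.

3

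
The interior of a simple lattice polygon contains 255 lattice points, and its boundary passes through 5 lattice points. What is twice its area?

By Pick's theorem, A = I + B/2 − 1 = 255 + 5/2 − 1 = 513/2.
Hence 2A = 513.

513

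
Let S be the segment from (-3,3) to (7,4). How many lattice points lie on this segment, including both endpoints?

The number of lattice points on a segment between lattice points is gcd(|Δx|,|Δy|) + 1 = gcd(10,1) + 1 = 1 + 1 = 2.

2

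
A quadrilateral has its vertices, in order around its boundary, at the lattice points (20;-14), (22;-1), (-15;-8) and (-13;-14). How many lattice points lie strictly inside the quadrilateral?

The shoelace formula gives twice the area as |[20·(-1) − 22·(-14)] + [22·(-8) − (-15)·(-1)] + [(-15)·(-14) − (-13)·(-8)] + [(-13)·(-14) − 20·(-14)]| = 665, so the area is 332.5.
The number of boundary lattice points is Σ gcd(|Δx|,|Δy|) = gcd(2,13) + gcd(37,7) + gcd(2,6) + gcd(33,0) = 1+1+2+33 = 37.
By Pick's theorem A = I + B/2 − 1, so I = 332.5 − 37/2 + 1 = 315.

315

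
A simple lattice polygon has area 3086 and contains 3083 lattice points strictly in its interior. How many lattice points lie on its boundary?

Pick's theorem gives A = I + B/2 − 1, so B = 2(A − I + 1) = 2(3086 − 3083 + 1) = 8.

8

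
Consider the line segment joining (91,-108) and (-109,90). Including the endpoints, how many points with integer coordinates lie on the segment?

The number of lattice points on a segment between lattice points is gcd(|Δx|,|Δy|) + 1 = gcd(200,198) + 1 = 2 + 1 = 3.

3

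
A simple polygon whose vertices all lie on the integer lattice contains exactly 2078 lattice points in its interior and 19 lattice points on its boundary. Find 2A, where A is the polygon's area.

4173

Pick's theorem states A = I + B/2 − 1, so A = 2078 + 19/2 − 1 = 4173/2.
Hence 2A = 4173.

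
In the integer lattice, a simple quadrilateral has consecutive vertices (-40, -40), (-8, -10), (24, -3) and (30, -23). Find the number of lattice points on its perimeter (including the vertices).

6

Along each edge there are gcd(|Δx|,|Δy|)+1 lattice points, so counting each shared vertex once the boundary has gcd(32,30) + gcd(32,7) + gcd(6,20) + gcd(70,17) = 2+1+2+1 = 6.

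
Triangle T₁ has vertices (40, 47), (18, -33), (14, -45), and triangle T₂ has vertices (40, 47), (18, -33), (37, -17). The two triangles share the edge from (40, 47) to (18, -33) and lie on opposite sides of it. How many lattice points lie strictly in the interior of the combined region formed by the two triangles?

609

The union is the simple quadrilateral with vertices (40, 47), (14, -45), (18, -33), (37, -17) in order.
Using the shoelace formula, 2A = |(40·(-45) − 14·47) + (14·(-33) − 18·(-45)) + (18·(-17) − 37·(-33)) + (37·47 − 40·(-17))| = 1224, so the area is 612.
Along each edge there are gcd(|Δx|,|Δy|)+1 lattice points, so counting each shared vertex once the boundary has gcd(26,92) + gcd(4,12) + gcd(19,16) + gcd(3,64) = 2+4+1+1 = 8.
By Pick's theorem I = A − B/2 + 1 = 612 − 8/2 + 1 = 609.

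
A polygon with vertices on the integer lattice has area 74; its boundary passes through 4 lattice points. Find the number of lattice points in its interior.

From Pick's theorem, I = A − B/2 + 1 = 74 − 4/2 + 1 = 73.

73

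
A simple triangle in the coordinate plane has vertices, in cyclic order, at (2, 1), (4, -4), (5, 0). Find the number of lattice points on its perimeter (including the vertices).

Along each edge there are gcd(|Δx|,|Δy|)+1 lattice points, so counting each shared vertex once the boundary has gcd(2,5) + gcd(1,4) + gcd(3,1) = 1+1+1 = 3.

3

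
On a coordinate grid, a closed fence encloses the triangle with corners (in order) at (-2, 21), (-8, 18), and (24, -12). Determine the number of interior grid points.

136

The shoelace formula gives twice the area as |[(-2)·18 − (-8)·21] + [(-8)·(-12) − 24·18] + [24·21 − (-2)·(-12)]| = 276, so the area is 138.
Along each edge there are gcd(|Δx|,|Δy|)+1 lattice points, so counting each shared vertex once the boundary has gcd(6,3) + gcd(32,30) + gcd(26,33) = 3+2+1 = 6.
Pick's theorem gives I = A − B/2 + 1 = 138 − 6/2 + 1 = 136.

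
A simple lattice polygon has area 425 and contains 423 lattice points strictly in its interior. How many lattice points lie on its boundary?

6

Pick's theorem gives A = I + B/2 − 1, so B = 2(A − I + 1) = 2(425 − 423 + 1) = 6.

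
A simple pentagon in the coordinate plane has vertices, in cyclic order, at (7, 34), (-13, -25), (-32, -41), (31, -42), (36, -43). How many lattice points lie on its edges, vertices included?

The number of boundary lattice points is Σ gcd(|Δx|,|Δy|) = gcd(20,59) + gcd(19,16) + gcd(63,1) + gcd(5,1) + gcd(29,77) = 1+1+1+1+1 = 5.

5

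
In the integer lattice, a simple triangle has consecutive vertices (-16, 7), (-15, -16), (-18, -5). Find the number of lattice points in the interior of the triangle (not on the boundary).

28

Using the shoelace formula, 2A = |[(-16)·(-16) − (-15)·7] + [(-15)·(-5) − (-18)·(-16)] + [(-18)·7 − (-16)·(-5)]| = 58, so the area is 29.
The number of boundary lattice points is Σ gcd(|Δx|,|Δy|) = gcd(1,23) + gcd(3,11) + gcd(2,12) = 1+1+2 = 4.
By Pick's theorem A = I + B/2 − 1, so I = 29 − 4/2 + 1 = 28.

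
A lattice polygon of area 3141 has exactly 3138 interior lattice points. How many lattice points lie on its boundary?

8

Pick's theorem gives A = I + B/2 − 1, so B = 2(A − I + 1) = 2(3141 − 3138 + 1) = 8.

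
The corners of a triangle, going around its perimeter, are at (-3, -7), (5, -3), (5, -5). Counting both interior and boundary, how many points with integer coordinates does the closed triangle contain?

By the shoelace formula, twice the signed area is |[(-3)·(-3) − 5·(-7)] + [5·(-5) − 5·(-3)] + [5·(-7) − (-3)·(-5)]| = 16, so the area is 8.
Along each edge there are gcd(|Δx|,|Δy|)+1 lattice points, so counting each shared vertex once the boundary has gcd(8,4) + gcd(0,2) + gcd(8,2) = 4+2+2 = 8.
Pick's theorem gives I = A − B/2 + 1 = 8 − 8/2 + 1 = 5, so the closed region contains I + B = 5 + 8 = 13 lattice points.

13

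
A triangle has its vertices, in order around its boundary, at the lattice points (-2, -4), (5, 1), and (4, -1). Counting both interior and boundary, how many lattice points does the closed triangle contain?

8

By the shoelace formula, twice the signed area is |[(-2)·1 − 5·(-4)] + [5·(-1) − 4·1] + [4·(-4) − (-2)·(-1)]| = 9, so the area is 4.5.
Along each edge there are gcd(|Δx|,|Δy|)+1 lattice points, so counting each shared vertex once the boundary has gcd(7,5) + gcd(1,2) + gcd(6,3) = 1+1+3 = 5.
Pick's theorem gives I = A − B/2 + 1 = 4.5 − 5/2 + 1 = 3, so the closed region contains I + B = 3 + 5 = 8 lattice points.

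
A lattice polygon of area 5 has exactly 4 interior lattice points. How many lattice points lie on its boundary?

Pick's theorem gives A = I + B/2 − 1, so B = 2(A − I + 1) = 2(5 − 4 + 1) = 4.

4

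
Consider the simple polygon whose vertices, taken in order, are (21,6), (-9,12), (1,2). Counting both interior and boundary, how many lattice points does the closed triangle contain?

By the shoelace formula, twice the signed area is |[21·12 − (-9)·6] + [(-9)·2 − 1·12] + [1·6 − 21·2]| = 240, so the area is 120.
The number of boundary lattice points is Σ gcd(|Δx|,|Δy|) = gcd(30,6) + gcd(10,10) + gcd(20,4) = 6+10+4 = 20.
Pick's theorem gives I = A − B/2 + 1 = 120 − 20/2 + 1 = 111, so the closed region contains I + B = 111 + 20 = 131 lattice points.

131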